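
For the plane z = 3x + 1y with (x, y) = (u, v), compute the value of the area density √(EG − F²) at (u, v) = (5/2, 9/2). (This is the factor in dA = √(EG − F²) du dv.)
√(EG − F²)|_{(5/2, 9/2)} = sqrt(11)

E = 10, F = 3, G = 2, so EG − F² = 11. Taking the positive square root: √(EG − F²) = sqrt(11). At (u, v) = (5/2, 9/2): sqrt(11).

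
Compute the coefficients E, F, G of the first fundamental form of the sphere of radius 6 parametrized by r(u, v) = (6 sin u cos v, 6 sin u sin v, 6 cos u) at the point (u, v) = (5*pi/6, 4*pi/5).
E = 36;  F = 0;  G = 9

Partials: r_u = (6*cos(u)*cos(v), 6*sin(v)*cos(u), -6*sin(u)), r_v = (-6*sin(u)*sin(v), 6*sin(u)*cos(v), 0). As functions of (u, v):
  E = r_u · r_u = 36,
  F = r_u · r_v = 0,
  G = r_v · r_v = 36*sin(u)^2.
Evaluating at (u, v) = (5*pi/6, 4*pi/5): E = 36, F = 0, G = 9.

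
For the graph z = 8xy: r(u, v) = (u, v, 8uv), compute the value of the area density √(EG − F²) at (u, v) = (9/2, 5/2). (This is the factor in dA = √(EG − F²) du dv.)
√(EG − F²)|_{(9/2, 5/2)} = sqrt(1697)

E = 64*v^2 + 1, F = 64*u*v, G = 64*u^2 + 1, so EG − F² = 64*u^2 + 64*v^2 + 1. Taking the positive square root: √(EG − F²) = sqrt(64*u^2 + 64*v^2 + 1). At (u, v) = (9/2, 5/2): sqrt(1697).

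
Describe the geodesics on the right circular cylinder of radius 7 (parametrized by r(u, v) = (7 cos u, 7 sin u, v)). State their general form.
The cylinder is flat (K = 0) and locally isometric to the plane via the development (u, v) ↦ (7 u, v). Geodesics are the pre-images of straight lines: circles (v constant), vertical lines (u constant), and helices (v = c · u + d) for constants c, d.

A right cylinder has E = 7², F = 0, G = 1, so EG − F² = 7², and L = −7, M = N = 0, giving K = (LN − M²)/(EG − F²) = 0 everywhere. A flat surface is locally isometric to the Euclidean plane via the map (u, v) ↦ (7 u, v). Straight lines in the (x̃, ỹ) plane pull back to: (a) horizontal circles (v = const), (b) vertical generators (u = const), and (c) helices (7 u tan θ = v, i.e. v = c · u + d).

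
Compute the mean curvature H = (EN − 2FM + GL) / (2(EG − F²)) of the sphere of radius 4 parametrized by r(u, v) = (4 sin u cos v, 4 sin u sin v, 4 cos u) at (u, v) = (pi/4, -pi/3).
H = -1/4

With E = 16, F = 0, G = 16*sin(u)^2, L = -4*sin(u)/Abs(sin(u)), M = 0, N = -4*sin(u)^3/Abs(sin(u)), assemble
  H = (EN − 2FM + GL) / (2(EG − F²)) = -sin(u)/(4*Abs(sin(u))).
At (u, v) = (pi/4, -pi/3): H = -1/4.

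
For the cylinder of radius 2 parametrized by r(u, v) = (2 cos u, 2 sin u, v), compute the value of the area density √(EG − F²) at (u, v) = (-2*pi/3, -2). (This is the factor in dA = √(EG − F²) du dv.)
√(EG − F²)|_{(-2*pi/3, -2)} = 2

E = 4, F = 0, G = 1, so EG − F² = 4. Taking the positive square root: √(EG − F²) = 2. At (u, v) = (-2*pi/3, -2): 2.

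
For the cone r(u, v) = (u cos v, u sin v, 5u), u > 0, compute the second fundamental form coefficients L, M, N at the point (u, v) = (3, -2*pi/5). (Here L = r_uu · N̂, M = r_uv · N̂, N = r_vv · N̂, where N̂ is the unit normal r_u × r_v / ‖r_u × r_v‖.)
L = 0;  M = 0;  N = 15*sqrt(26)/26

Compute the unit normal N̂(u, v) = (-5*sqrt(26)*u*cos(v)/(26*Abs(u)), -5*sqrt(26)*u*sin(v)/(26*Abs(u)), sqrt(26)*u/(26*Abs(u))), and the second partials r_uu, r_uv, r_vv. Take dot products:
  L(u, v) = r_uu · N̂ = 0,
  M(u, v) = r_uv · N̂ = 0,
  N(u, v) = r_vv · N̂ = 5*sqrt(26)*u^2/(26*Abs(u)).
Evaluating at (u, v) = (3, -2*pi/5):
  L = 0, M = 0, N = 15*sqrt(26)/26.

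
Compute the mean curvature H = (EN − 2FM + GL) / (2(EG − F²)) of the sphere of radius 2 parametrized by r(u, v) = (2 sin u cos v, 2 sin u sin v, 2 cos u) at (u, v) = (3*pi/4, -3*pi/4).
H = -1/2

With E = 4, F = 0, G = 4*sin(u)^2, L = -2*sin(u)/Abs(sin(u)), M = 0, N = -2*sin(u)^3/Abs(sin(u)), assemble
  H = (EN − 2FM + GL) / (2(EG − F²)) = -sin(u)/(2*Abs(sin(u))).
At (u, v) = (3*pi/4, -3*pi/4): H = -1/2.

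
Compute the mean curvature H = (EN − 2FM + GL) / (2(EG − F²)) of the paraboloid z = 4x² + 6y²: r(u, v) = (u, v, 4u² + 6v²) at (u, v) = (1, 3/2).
H = 1690*sqrt(389)/151321

With E = 64*u^2 + 1, F = 96*u*v, G = 144*v^2 + 1, L = 8/sqrt(64*u^2 + 144*v^2 + 1), M = 0, N = 12/sqrt(64*u^2 + 144*v^2 + 1), assemble
  H = (EN − 2FM + GL) / (2(EG − F²)) = 2*(192*u^2 + 288*v^2 + 5)/(64*u^2 + 144*v^2 + 1)^(3/2).
At (u, v) = (1, 3/2): H = 1690*sqrt(389)/151321.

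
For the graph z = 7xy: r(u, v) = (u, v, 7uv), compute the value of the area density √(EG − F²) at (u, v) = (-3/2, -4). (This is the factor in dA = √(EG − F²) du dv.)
√(EG − F²)|_{(-3/2, -4)} = sqrt(3581)/2

E = 49*v^2 + 1, F = 49*u*v, G = 49*u^2 + 1, so EG − F² = 49*u^2 + 49*v^2 + 1. Taking the positive square root: √(EG − F²) = sqrt(49*u^2 + 49*v^2 + 1). At (u, v) = (-3/2, -4): sqrt(3581)/2.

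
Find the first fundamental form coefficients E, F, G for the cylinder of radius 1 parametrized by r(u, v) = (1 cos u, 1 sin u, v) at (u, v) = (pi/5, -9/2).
E = 1;  F = 0;  G = 1

Partials: r_u = (-sin(u), cos(u), 0), r_v = (0, 0, 1). As functions of (u, v):
  E = r_u · r_u = 1,
  F = r_u · r_v = 0,
  G = r_v · r_v = 1.
Evaluating at (u, v) = (pi/5, -9/2): E = 1, F = 0, G = 1.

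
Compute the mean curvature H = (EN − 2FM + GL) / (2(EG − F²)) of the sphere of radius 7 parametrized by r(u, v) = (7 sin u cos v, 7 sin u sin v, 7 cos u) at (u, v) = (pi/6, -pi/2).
H = -1/7

With E = 49, F = 0, G = 49*sin(u)^2, L = -7*sin(u)/Abs(sin(u)), M = 0, N = -7*sin(u)^3/Abs(sin(u)), assemble
  H = (EN − 2FM + GL) / (2(EG − F²)) = -sin(u)/(7*Abs(sin(u))).
At (u, v) = (pi/6, -pi/2): H = -1/7.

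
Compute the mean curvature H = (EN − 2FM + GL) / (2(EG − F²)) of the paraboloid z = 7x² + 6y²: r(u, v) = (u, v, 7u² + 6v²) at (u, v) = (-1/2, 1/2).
H = 13*sqrt(86)/172

With E = 196*u^2 + 1, F = 168*u*v, G = 144*v^2 + 1, L = 14/sqrt(196*u^2 + 144*v^2 + 1), M = 0, N = 12/sqrt(196*u^2 + 144*v^2 + 1), assemble
  H = (EN − 2FM + GL) / (2(EG − F²)) = (1176*u^2 + 1008*v^2 + 13)/(196*u^2 + 144*v^2 + 1)^(3/2).
At (u, v) = (-1/2, 1/2): H = 13*sqrt(86)/172.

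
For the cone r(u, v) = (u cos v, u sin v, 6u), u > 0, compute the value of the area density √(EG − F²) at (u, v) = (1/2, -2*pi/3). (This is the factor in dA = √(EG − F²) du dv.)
√(EG − F²)|_{(1/2, -2*pi/3)} = sqrt(37)/2

E = 37, F = 0, G = u^2, so EG − F² = 37*u^2. Taking the positive square root: √(EG − F²) = sqrt(37)*Abs(u). At (u, v) = (1/2, -2*pi/3): sqrt(37)/2.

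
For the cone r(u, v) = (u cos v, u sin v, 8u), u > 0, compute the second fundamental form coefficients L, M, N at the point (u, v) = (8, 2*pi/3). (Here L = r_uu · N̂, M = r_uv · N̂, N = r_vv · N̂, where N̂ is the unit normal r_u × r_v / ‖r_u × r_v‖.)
L = 0;  M = 0;  N = 64*sqrt(65)/65

Compute the unit normal N̂(u, v) = (-8*sqrt(65)*u*cos(v)/(65*Abs(u)), -8*sqrt(65)*u*sin(v)/(65*Abs(u)), sqrt(65)*u/(65*Abs(u))), and the second partials r_uu, r_uv, r_vv. Take dot products:
  L(u, v) = r_uu · N̂ = 0,
  M(u, v) = r_uv · N̂ = 0,
  N(u, v) = r_vv · N̂ = 8*sqrt(65)*u^2/(65*Abs(u)).
Evaluating at (u, v) = (8, 2*pi/3):
  L = 0, M = 0, N = 64*sqrt(65)/65.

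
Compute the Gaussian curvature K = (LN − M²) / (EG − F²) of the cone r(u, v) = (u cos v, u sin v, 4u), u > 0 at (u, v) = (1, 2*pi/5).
K = 0

Coefficients of the first fundamental form: E = 17, F = 0, G = u^2.
Coefficients of the second fundamental form: L = 0, M = 0, N = 4*sqrt(17)*u^2/(17*Abs(u)).
Assemble K = (LN − M²)/(EG − F²) = 0. At (u, v) = (1, 2*pi/5): K = 0.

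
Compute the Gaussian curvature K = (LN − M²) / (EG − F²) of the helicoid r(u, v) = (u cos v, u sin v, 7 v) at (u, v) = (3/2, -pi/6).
K = -784/42025

Coefficients of the first fundamental form: E = 1, F = 0, G = u^2 + 49.
Coefficients of the second fundamental form: L = 0, M = -7/sqrt(u^2 + 49), N = 0.
Assemble K = (LN − M²)/(EG − F²) = -49/(u^2 + 49)^2. At (u, v) = (3/2, -pi/6): K = -784/42025.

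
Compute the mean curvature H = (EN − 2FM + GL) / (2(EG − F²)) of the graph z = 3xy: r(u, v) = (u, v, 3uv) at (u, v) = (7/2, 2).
H = -1512*sqrt(589)/346921

With E = 9*v^2 + 1, F = 9*u*v, G = 9*u^2 + 1, L = 0, M = 3/sqrt(9*u^2 + 9*v^2 + 1), N = 0, assemble
  H = (EN − 2FM + GL) / (2(EG − F²)) = -27*u*v/(9*u^2 + 9*v^2 + 1)^(3/2).
At (u, v) = (7/2, 2): H = -1512*sqrt(589)/346921.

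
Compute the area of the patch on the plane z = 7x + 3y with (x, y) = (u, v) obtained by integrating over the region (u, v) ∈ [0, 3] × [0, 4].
Area = 12*sqrt(59)

Area = ∫∫ √(EG − F²) du dv with √(EG − F²) = sqrt(59). Integrating over [0, 3] × [0, 4] gives 12*sqrt(59).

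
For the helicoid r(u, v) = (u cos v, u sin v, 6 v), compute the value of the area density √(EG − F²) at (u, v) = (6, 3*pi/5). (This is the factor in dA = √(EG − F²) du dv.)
√(EG − F²)|_{(6, 3*pi/5)} = 6*sqrt(2)

E = 1, F = 0, G = u^2 + 36, so EG − F² = u^2 + 36. Taking the positive square root: √(EG − F²) = sqrt(u^2 + 36). At (u, v) = (6, 3*pi/5): 6*sqrt(2).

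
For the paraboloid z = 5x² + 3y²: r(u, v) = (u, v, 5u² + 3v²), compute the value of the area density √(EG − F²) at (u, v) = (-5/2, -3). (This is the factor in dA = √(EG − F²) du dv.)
√(EG − F²)|_{(-5/2, -3)} = 5*sqrt(38)

E = 100*u^2 + 1, F = 60*u*v, G = 36*v^2 + 1, so EG − F² = 100*u^2 + 36*v^2 + 1. Taking the positive square root: √(EG − F²) = sqrt(100*u^2 + 36*v^2 + 1). At (u, v) = (-5/2, -3): 5*sqrt(38).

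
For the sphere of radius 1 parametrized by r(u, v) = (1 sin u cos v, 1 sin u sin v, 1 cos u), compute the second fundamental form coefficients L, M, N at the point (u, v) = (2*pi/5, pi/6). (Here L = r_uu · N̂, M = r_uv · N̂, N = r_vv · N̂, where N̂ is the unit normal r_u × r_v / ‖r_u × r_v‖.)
L = -1;  M = 0;  N = -5/8 - sqrt(5)/8

Compute the unit normal N̂(u, v) = (sin(u)^2*cos(v)/Abs(sin(u)), sin(u)^2*sin(v)/Abs(sin(u)), sin(2*u)/(2*Abs(sin(u)))), and the second partials r_uu, r_uv, r_vv. Take dot products:
  L(u, v) = r_uu · N̂ = -sin(u)/Abs(sin(u)),
  M(u, v) = r_uv · N̂ = 0,
  N(u, v) = r_vv · N̂ = -sin(u)^3/Abs(sin(u)).
Evaluating at (u, v) = (2*pi/5, pi/6):
  L = -1, M = 0, N = -5/8 - sqrt(5)/8.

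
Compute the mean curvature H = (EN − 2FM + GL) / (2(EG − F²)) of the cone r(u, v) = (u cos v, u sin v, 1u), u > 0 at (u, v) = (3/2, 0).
H = sqrt(2)/6

With E = 2, F = 0, G = u^2, L = 0, M = 0, N = sqrt(2)*u^2/(2*Abs(u)), assemble
  H = (EN − 2FM + GL) / (2(EG − F²)) = sqrt(2)/(4*Abs(u)).
At (u, v) = (3/2, 0): H = sqrt(2)/6.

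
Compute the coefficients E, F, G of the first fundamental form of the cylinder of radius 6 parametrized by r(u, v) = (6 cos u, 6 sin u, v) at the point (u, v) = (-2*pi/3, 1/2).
E = 36;  F = 0;  G = 1

Partials: r_u = (-6*sin(u), 6*cos(u), 0), r_v = (0, 0, 1). As functions of (u, v):
  E = r_u · r_u = 36,
  F = r_u · r_v = 0,
  G = r_v · r_v = 1.
Evaluating at (u, v) = (-2*pi/3, 1/2): E = 36, F = 0, G = 1.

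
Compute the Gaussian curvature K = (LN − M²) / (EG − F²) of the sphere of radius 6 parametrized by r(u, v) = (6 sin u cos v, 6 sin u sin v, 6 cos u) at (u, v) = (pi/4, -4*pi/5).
K = 1/36

Coefficients of the first fundamental form: E = 36, F = 0, G = 36*sin(u)^2.
Coefficients of the second fundamental form: L = -6*sin(u)/Abs(sin(u)), M = 0, N = -6*sin(u)^3/Abs(sin(u)).
Assemble K = (LN − M²)/(EG − F²) = 1/36. At (u, v) = (pi/4, -4*pi/5): K = 1/36.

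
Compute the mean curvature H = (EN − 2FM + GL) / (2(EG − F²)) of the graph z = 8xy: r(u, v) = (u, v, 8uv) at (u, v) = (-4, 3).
H = 6144*sqrt(1601)/2563201

With E = 64*v^2 + 1, F = 64*u*v, G = 64*u^2 + 1, L = 0, M = 8/sqrt(64*u^2 + 64*v^2 + 1), N = 0, assemble
  H = (EN − 2FM + GL) / (2(EG − F²)) = -512*u*v/(64*u^2 + 64*v^2 + 1)^(3/2).
At (u, v) = (-4, 3): H = 6144*sqrt(1601)/2563201.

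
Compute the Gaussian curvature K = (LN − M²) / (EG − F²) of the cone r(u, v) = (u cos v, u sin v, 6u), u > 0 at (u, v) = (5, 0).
K = 0

Coefficients of the first fundamental form: E = 37, F = 0, G = u^2.
Coefficients of the second fundamental form: L = 0, M = 0, N = 6*sqrt(37)*u^2/(37*Abs(u)).
Assemble K = (LN − M²)/(EG − F²) = 0. At (u, v) = (5, 0): K = 0.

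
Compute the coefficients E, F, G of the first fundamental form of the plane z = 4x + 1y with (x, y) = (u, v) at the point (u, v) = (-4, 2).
E = 17;  F = 4;  G = 2

Partials: r_u = (1, 0, 4), r_v = (0, 1, 1). As functions of (u, v):
  E = r_u · r_u = 17,
  F = r_u · r_v = 4,
  G = r_v · r_v = 2.
Evaluating at (u, v) = (-4, 2): E = 17, F = 4, G = 2.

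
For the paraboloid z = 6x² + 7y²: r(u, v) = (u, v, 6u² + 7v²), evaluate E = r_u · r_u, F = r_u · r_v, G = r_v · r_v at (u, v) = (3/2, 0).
E = 325;  F = 0;  G = 1

Partials: r_u = (1, 0, 12*u), r_v = (0, 1, 14*v). As functions of (u, v):
  E = r_u · r_u = 144*u^2 + 1,
  F = r_u · r_v = 168*u*v,
  G = r_v · r_v = 196*v^2 + 1.
Evaluating at (u, v) = (3/2, 0): E = 325, F = 0, G = 1.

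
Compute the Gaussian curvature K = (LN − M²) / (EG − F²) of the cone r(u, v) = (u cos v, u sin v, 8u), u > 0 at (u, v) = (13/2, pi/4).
K = 0

Coefficients of the first fundamental form: E = 65, F = 0, G = u^2.
Coefficients of the second fundamental form: L = 0, M = 0, N = 8*sqrt(65)*u^2/(65*Abs(u)).
Assemble K = (LN − M²)/(EG − F²) = 0. At (u, v) = (13/2, pi/4): K = 0.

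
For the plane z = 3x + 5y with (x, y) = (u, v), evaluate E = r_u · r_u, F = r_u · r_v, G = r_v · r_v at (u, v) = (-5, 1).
E = 10;  F = 15;  G = 26

Partials: r_u = (1, 0, 3), r_v = (0, 1, 5). As functions of (u, v):
  E = r_u · r_u = 10,
  F = r_u · r_v = 15,
  G = r_v · r_v = 26.
Evaluating at (u, v) = (-5, 1): E = 10, F = 15, G = 26.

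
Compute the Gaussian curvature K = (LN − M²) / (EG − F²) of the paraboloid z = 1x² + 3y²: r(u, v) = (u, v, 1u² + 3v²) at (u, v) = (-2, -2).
K = 12/25921

Coefficients of the first fundamental form: E = 4*u^2 + 1, F = 12*u*v, G = 36*v^2 + 1.
Coefficients of the second fundamental form: L = 2/sqrt(4*u^2 + 36*v^2 + 1), M = 0, N = 6/sqrt(4*u^2 + 36*v^2 + 1).
Assemble K = (LN − M²)/(EG − F²) = 12/(16*u^4 + 288*u^2*v^2 + 8*u^2 + 1296*v^4 + 72*v^2 + 1). At (u, v) = (-2, -2): K = 12/25921.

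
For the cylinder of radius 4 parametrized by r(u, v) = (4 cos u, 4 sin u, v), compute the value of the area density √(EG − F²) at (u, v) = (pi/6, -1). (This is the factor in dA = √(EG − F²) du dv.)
√(EG − F²)|_{(pi/6, -1)} = 4

E = 16, F = 0, G = 1, so EG − F² = 16. Taking the positive square root: √(EG − F²) = 4. At (u, v) = (pi/6, -1): 4.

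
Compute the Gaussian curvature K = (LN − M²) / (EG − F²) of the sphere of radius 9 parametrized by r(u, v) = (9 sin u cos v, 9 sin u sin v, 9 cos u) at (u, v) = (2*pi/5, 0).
K = 1/81

Coefficients of the first fundamental form: E = 81, F = 0, G = 81*sin(u)^2.
Coefficients of the second fundamental form: L = -9*sin(u)/Abs(sin(u)), M = 0, N = -9*sin(u)^3/Abs(sin(u)).
Assemble K = (LN − M²)/(EG − F²) = 1/81. At (u, v) = (2*pi/5, 0): K = 1/81.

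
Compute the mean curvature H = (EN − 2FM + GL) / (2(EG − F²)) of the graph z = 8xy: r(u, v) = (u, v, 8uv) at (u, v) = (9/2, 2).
H = -4608*sqrt(1553)/2411809

With E = 64*v^2 + 1, F = 64*u*v, G = 64*u^2 + 1, L = 0, M = 8/sqrt(64*u^2 + 64*v^2 + 1), N = 0, assemble
  H = (EN − 2FM + GL) / (2(EG − F²)) = -512*u*v/(64*u^2 + 64*v^2 + 1)^(3/2).
At (u, v) = (9/2, 2): H = -4608*sqrt(1553)/2411809.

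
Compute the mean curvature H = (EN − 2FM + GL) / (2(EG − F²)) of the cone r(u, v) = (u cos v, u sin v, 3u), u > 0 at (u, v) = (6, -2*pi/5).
H = sqrt(10)/40

With E = 10, F = 0, G = u^2, L = 0, M = 0, N = 3*sqrt(10)*u^2/(10*Abs(u)), assemble
  H = (EN − 2FM + GL) / (2(EG − F²)) = 3*sqrt(10)/(20*Abs(u)).
At (u, v) = (6, -2*pi/5): H = sqrt(10)/40.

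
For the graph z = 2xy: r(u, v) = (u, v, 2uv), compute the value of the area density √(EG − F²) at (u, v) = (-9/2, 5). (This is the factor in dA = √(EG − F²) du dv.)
√(EG − F²)|_{(-9/2, 5)} = sqrt(182)

E = 4*v^2 + 1, F = 4*u*v, G = 4*u^2 + 1, so EG − F² = 4*u^2 + 4*v^2 + 1. Taking the positive square root: √(EG − F²) = sqrt(4*u^2 + 4*v^2 + 1). At (u, v) = (-9/2, 5): sqrt(182).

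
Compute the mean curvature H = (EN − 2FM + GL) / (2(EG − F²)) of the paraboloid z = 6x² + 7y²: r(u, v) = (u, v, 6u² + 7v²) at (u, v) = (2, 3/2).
H = 6691*sqrt(1018)/1036324

With E = 144*u^2 + 1, F = 168*u*v, G = 196*v^2 + 1, L = 12/sqrt(144*u^2 + 196*v^2 + 1), M = 0, N = 14/sqrt(144*u^2 + 196*v^2 + 1), assemble
  H = (EN − 2FM + GL) / (2(EG − F²)) = (1008*u^2 + 1176*v^2 + 13)/(144*u^2 + 196*v^2 + 1)^(3/2).
At (u, v) = (2, 3/2): H = 6691*sqrt(1018)/1036324.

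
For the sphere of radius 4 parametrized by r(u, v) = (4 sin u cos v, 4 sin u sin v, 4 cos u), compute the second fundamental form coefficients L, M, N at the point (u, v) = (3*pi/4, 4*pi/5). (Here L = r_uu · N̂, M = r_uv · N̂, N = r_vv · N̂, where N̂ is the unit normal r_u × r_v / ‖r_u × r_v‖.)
L = -4;  M = 0;  N = -2

Compute the unit normal N̂(u, v) = (sin(u)^2*cos(v)/Abs(sin(u)), sin(u)^2*sin(v)/Abs(sin(u)), sin(2*u)/(2*Abs(sin(u)))), and the second partials r_uu, r_uv, r_vv. Take dot products:
  L(u, v) = r_uu · N̂ = -4*sin(u)/Abs(sin(u)),
  M(u, v) = r_uv · N̂ = 0,
  N(u, v) = r_vv · N̂ = -4*sin(u)^3/Abs(sin(u)).
Evaluating at (u, v) = (3*pi/4, 4*pi/5):
  L = -4, M = 0, N = -2.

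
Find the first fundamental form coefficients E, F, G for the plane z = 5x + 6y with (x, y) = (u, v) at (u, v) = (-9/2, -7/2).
E = 26;  F = 30;  G = 37

Partials: r_u = (1, 0, 5), r_v = (0, 1, 6). As functions of (u, v):
  E = r_u · r_u = 26,
  F = r_u · r_v = 30,
  G = r_v · r_v = 37.
Evaluating at (u, v) = (-9/2, -7/2): E = 26, F = 30, G = 37.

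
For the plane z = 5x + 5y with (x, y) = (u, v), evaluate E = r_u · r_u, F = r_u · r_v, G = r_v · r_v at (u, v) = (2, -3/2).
E = 26;  F = 25;  G = 26

Partials: r_u = (1, 0, 5), r_v = (0, 1, 5). As functions of (u, v):
  E = r_u · r_u = 26,
  F = r_u · r_v = 25,
  G = r_v · r_v = 26.
Evaluating at (u, v) = (2, -3/2): E = 26, F = 25, G = 26.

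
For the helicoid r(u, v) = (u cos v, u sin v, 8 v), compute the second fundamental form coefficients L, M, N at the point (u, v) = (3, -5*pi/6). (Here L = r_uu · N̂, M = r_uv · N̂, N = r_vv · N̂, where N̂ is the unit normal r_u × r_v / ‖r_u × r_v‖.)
L = 0;  M = -8*sqrt(73)/73;  N = 0

Compute the unit normal N̂(u, v) = (8*sin(v)/sqrt(u^2 + 64), -8*cos(v)/sqrt(u^2 + 64), u/sqrt(u^2 + 64)), and the second partials r_uu, r_uv, r_vv. Take dot products:
  L(u, v) = r_uu · N̂ = 0,
  M(u, v) = r_uv · N̂ = -8/sqrt(u^2 + 64),
  N(u, v) = r_vv · N̂ = 0.
Evaluating at (u, v) = (3, -5*pi/6):
  L = 0, M = -8*sqrt(73)/73, N = 0.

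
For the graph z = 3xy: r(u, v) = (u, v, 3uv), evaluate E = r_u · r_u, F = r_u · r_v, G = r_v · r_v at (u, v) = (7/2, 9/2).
E = 733/4;  F = 567/4;  G = 445/4

Partials: r_u = (1, 0, 3*v), r_v = (0, 1, 3*u). As functions of (u, v):
  E = r_u · r_u = 9*v^2 + 1,
  F = r_u · r_v = 9*u*v,
  G = r_v · r_v = 9*u^2 + 1.
Evaluating at (u, v) = (7/2, 9/2): E = 733/4, F = 567/4, G = 445/4.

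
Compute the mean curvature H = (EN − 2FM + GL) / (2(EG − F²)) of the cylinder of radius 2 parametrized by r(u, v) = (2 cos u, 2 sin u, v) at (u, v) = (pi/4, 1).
H = -1/4

With E = 4, F = 0, G = 1, L = -2, M = 0, N = 0, assemble
  H = (EN − 2FM + GL) / (2(EG − F²)) = -1/4.
At (u, v) = (pi/4, 1): H = -1/4.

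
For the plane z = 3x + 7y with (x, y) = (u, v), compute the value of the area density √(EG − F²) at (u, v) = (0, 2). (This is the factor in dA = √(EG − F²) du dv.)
√(EG − F²)|_{(0, 2)} = sqrt(59)

E = 10, F = 21, G = 50, so EG − F² = 59. Taking the positive square root: √(EG − F²) = sqrt(59). At (u, v) = (0, 2): sqrt(59).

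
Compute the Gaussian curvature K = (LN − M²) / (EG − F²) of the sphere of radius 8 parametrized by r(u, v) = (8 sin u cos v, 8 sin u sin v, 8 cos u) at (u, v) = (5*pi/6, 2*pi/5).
K = 1/64

Coefficients of the first fundamental form: E = 64, F = 0, G = 64*sin(u)^2.
Coefficients of the second fundamental form: L = -8*sin(u)/Abs(sin(u)), M = 0, N = -8*sin(u)^3/Abs(sin(u)).
Assemble K = (LN − M²)/(EG − F²) = 1/64. At (u, v) = (5*pi/6, 2*pi/5): K = 1/64.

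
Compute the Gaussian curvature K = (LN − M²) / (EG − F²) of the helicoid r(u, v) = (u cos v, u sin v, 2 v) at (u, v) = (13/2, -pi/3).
K = -64/34225

Coefficients of the first fundamental form: E = 1, F = 0, G = u^2 + 4.
Coefficients of the second fundamental form: L = 0, M = -2/sqrt(u^2 + 4), N = 0.
Assemble K = (LN − M²)/(EG − F²) = -4/(u^2 + 4)^2. At (u, v) = (13/2, -pi/3): K = -64/34225.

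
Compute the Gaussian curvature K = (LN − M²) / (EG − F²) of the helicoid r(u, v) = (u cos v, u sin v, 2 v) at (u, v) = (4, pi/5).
K = -1/100

Coefficients of the first fundamental form: E = 1, F = 0, G = u^2 + 4.
Coefficients of the second fundamental form: L = 0, M = -2/sqrt(u^2 + 4), N = 0.
Assemble K = (LN − M²)/(EG − F²) = -4/(u^2 + 4)^2. At (u, v) = (4, pi/5): K = -1/100.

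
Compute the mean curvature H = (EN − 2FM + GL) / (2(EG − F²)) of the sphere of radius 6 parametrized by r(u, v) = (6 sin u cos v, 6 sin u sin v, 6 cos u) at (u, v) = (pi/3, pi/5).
H = -1/6

With E = 36, F = 0, G = 36*sin(u)^2, L = -6*sin(u)/Abs(sin(u)), M = 0, N = -6*sin(u)^3/Abs(sin(u)), assemble
  H = (EN − 2FM + GL) / (2(EG − F²)) = -sin(u)/(6*Abs(sin(u))).
At (u, v) = (pi/3, pi/5): H = -1/6.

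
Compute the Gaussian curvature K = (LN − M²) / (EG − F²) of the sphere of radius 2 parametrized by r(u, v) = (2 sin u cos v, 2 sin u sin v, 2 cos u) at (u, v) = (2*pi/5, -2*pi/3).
K = 1/4

Coefficients of the first fundamental form: E = 4, F = 0, G = 4*sin(u)^2.
Coefficients of the second fundamental form: L = -2*sin(u)/Abs(sin(u)), M = 0, N = -2*sin(u)^3/Abs(sin(u)).
Assemble K = (LN − M²)/(EG − F²) = 1/4. At (u, v) = (2*pi/5, -2*pi/3): K = 1/4.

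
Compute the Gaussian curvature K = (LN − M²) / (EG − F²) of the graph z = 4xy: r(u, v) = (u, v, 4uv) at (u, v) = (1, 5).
K = -16/173889

Coefficients of the first fundamental form: E = 16*v^2 + 1, F = 16*u*v, G = 16*u^2 + 1.
Coefficients of the second fundamental form: L = 0, M = 4/sqrt(16*u^2 + 16*v^2 + 1), N = 0.
Assemble K = (LN − M²)/(EG − F²) = -16/(256*u^4 + 512*u^2*v^2 + 32*u^2 + 256*v^4 + 32*v^2 + 1). At (u, v) = (1, 5): K = -16/173889.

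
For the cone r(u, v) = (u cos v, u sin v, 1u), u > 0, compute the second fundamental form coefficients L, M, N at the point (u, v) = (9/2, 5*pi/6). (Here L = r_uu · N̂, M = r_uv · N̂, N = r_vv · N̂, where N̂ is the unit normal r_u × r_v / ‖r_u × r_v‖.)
L = 0;  M = 0;  N = 9*sqrt(2)/4

Compute the unit normal N̂(u, v) = (-sqrt(2)*u*cos(v)/(2*Abs(u)), -sqrt(2)*u*sin(v)/(2*Abs(u)), sqrt(2)*u/(2*Abs(u))), and the second partials r_uu, r_uv, r_vv. Take dot products:
  L(u, v) = r_uu · N̂ = 0,
  M(u, v) = r_uv · N̂ = 0,
  N(u, v) = r_vv · N̂ = sqrt(2)*u^2/(2*Abs(u)).
Evaluating at (u, v) = (9/2, 5*pi/6):
  L = 0, M = 0, N = 9*sqrt(2)/4.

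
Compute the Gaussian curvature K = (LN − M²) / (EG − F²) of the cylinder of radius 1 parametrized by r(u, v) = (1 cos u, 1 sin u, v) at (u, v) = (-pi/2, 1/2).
K = 0

Coefficients of the first fundamental form: E = 1, F = 0, G = 1.
Coefficients of the second fundamental form: L = -1, M = 0, N = 0.
Assemble K = (LN − M²)/(EG − F²) = 0. At (u, v) = (-pi/2, 1/2): K = 0.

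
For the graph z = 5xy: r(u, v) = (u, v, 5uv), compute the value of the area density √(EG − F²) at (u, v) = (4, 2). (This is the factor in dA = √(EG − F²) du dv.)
√(EG − F²)|_{(4, 2)} = sqrt(501)

E = 25*v^2 + 1, F = 25*u*v, G = 25*u^2 + 1, so EG − F² = 25*u^2 + 25*v^2 + 1. Taking the positive square root: √(EG − F²) = sqrt(25*u^2 + 25*v^2 + 1). At (u, v) = (4, 2): sqrt(501).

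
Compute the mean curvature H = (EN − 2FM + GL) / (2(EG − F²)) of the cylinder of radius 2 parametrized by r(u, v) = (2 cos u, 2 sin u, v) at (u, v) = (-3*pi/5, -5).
H = -1/4

With E = 4, F = 0, G = 1, L = -2, M = 0, N = 0, assemble
  H = (EN − 2FM + GL) / (2(EG − F²)) = -1/4.
At (u, v) = (-3*pi/5, -5): H = -1/4.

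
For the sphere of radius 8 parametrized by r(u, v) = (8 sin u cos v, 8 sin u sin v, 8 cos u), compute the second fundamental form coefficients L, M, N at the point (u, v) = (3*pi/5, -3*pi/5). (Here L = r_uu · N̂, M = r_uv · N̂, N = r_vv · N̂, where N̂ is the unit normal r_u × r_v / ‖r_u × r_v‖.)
L = -8;  M = 0;  N = -5 - sqrt(5)

Compute the unit normal N̂(u, v) = (sin(u)^2*cos(v)/Abs(sin(u)), sin(u)^2*sin(v)/Abs(sin(u)), sin(2*u)/(2*Abs(sin(u)))), and the second partials r_uu, r_uv, r_vv. Take dot products:
  L(u, v) = r_uu · N̂ = -8*sin(u)/Abs(sin(u)),
  M(u, v) = r_uv · N̂ = 0,
  N(u, v) = r_vv · N̂ = -8*sin(u)^3/Abs(sin(u)).
Evaluating at (u, v) = (3*pi/5, -3*pi/5):
  L = -8, M = 0, N = -5 - sqrt(5).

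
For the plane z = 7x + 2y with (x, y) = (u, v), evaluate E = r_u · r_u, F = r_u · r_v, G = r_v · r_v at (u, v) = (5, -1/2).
E = 50;  F = 14;  G = 5

Partials: r_u = (1, 0, 7), r_v = (0, 1, 2). As functions of (u, v):
  E = r_u · r_u = 50,
  F = r_u · r_v = 14,
  G = r_v · r_v = 5.
Evaluating at (u, v) = (5, -1/2): E = 50, F = 14, G = 5.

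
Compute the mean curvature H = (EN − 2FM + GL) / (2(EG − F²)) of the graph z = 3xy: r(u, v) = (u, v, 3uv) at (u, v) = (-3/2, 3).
H = 972*sqrt(409)/167281

With E = 9*v^2 + 1, F = 9*u*v, G = 9*u^2 + 1, L = 0, M = 3/sqrt(9*u^2 + 9*v^2 + 1), N = 0, assemble
  H = (EN − 2FM + GL) / (2(EG − F²)) = -27*u*v/(9*u^2 + 9*v^2 + 1)^(3/2).
At (u, v) = (-3/2, 3): H = 972*sqrt(409)/167281.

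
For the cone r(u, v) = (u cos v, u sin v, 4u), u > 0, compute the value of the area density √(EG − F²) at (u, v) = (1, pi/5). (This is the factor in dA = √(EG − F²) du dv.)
√(EG − F²)|_{(1, pi/5)} = sqrt(17)

E = 17, F = 0, G = u^2, so EG − F² = 17*u^2. Taking the positive square root: √(EG − F²) = sqrt(17)*Abs(u). At (u, v) = (1, pi/5): sqrt(17).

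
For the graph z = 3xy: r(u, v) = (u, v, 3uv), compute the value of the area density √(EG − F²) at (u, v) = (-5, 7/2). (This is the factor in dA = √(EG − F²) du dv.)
√(EG − F²)|_{(-5, 7/2)} = sqrt(1345)/2

E = 9*v^2 + 1, F = 9*u*v, G = 9*u^2 + 1, so EG − F² = 9*u^2 + 9*v^2 + 1. Taking the positive square root: √(EG − F²) = sqrt(9*u^2 + 9*v^2 + 1). At (u, v) = (-5, 7/2): sqrt(1345)/2.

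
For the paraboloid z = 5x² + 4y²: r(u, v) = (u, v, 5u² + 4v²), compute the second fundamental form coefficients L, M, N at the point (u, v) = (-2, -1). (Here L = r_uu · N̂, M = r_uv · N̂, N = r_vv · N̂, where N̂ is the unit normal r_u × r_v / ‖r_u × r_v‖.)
L = 2*sqrt(465)/93;  M = 0;  N = 8*sqrt(465)/465

Compute the unit normal N̂(u, v) = (-10*u/sqrt(100*u^2 + 64*v^2 + 1), -8*v/sqrt(100*u^2 + 64*v^2 + 1), 1/sqrt(100*u^2 + 64*v^2 + 1)), and the second partials r_uu, r_uv, r_vv. Take dot products:
  L(u, v) = r_uu · N̂ = 10/sqrt(100*u^2 + 64*v^2 + 1),
  M(u, v) = r_uv · N̂ = 0,
  N(u, v) = r_vv · N̂ = 8/sqrt(100*u^2 + 64*v^2 + 1).
Evaluating at (u, v) = (-2, -1):
  L = 2*sqrt(465)/93, M = 0, N = 8*sqrt(465)/465.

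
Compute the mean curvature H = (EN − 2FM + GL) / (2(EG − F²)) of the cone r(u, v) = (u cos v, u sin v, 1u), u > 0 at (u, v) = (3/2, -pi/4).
H = sqrt(2)/6

With E = 2, F = 0, G = u^2, L = 0, M = 0, N = sqrt(2)*u^2/(2*Abs(u)), assemble
  H = (EN − 2FM + GL) / (2(EG − F²)) = sqrt(2)/(4*Abs(u)).
At (u, v) = (3/2, -pi/4): H = sqrt(2)/6.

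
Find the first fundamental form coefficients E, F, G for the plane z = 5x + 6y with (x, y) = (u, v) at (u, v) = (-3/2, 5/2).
E = 26;  F = 30;  G = 37

Partials: r_u = (1, 0, 5), r_v = (0, 1, 6). As functions of (u, v):
  E = r_u · r_u = 26,
  F = r_u · r_v = 30,
  G = r_v · r_v = 37.
Evaluating at (u, v) = (-3/2, 5/2): E = 26, F = 30, G = 37.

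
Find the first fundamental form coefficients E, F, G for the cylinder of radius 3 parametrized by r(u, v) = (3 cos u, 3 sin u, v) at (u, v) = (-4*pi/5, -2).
E = 9;  F = 0;  G = 1

Partials: r_u = (-3*sin(u), 3*cos(u), 0), r_v = (0, 0, 1). As functions of (u, v):
  E = r_u · r_u = 9,
  F = r_u · r_v = 0,
  G = r_v · r_v = 1.
Evaluating at (u, v) = (-4*pi/5, -2): E = 9, F = 0, G = 1.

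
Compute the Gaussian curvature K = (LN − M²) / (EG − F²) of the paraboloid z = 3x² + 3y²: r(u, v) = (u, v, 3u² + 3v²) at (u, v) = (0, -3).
K = 36/105625

Coefficients of the first fundamental form: E = 36*u^2 + 1, F = 36*u*v, G = 36*v^2 + 1.
Coefficients of the second fundamental form: L = 6/sqrt(36*u^2 + 36*v^2 + 1), M = 0, N = 6/sqrt(36*u^2 + 36*v^2 + 1).
Assemble K = (LN − M²)/(EG − F²) = 36/(1296*u^4 + 2592*u^2*v^2 + 72*u^2 + 1296*v^4 + 72*v^2 + 1). At (u, v) = (0, -3): K = 36/105625.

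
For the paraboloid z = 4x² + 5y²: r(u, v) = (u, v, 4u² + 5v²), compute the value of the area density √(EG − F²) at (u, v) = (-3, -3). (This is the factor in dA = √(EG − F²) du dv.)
√(EG − F²)|_{(-3, -3)} = sqrt(1477)

E = 64*u^2 + 1, F = 80*u*v, G = 100*v^2 + 1, so EG − F² = 64*u^2 + 100*v^2 + 1. Taking the positive square root: √(EG − F²) = sqrt(64*u^2 + 100*v^2 + 1). At (u, v) = (-3, -3): sqrt(1477).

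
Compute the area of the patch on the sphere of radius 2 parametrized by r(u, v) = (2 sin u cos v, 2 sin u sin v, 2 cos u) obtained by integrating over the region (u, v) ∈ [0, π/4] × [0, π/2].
Area = pi*(2 - sqrt(2))

Area = ∫∫ √(EG − F²) du dv with √(EG − F²) = 4*Abs(sin(u)). Integrating over [0, π/4] × [0, π/2] gives pi*(2 - sqrt(2)).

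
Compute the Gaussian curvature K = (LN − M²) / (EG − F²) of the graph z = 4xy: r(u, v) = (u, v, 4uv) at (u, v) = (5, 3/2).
K = -16/190969

Coefficients of the first fundamental form: E = 16*v^2 + 1, F = 16*u*v, G = 16*u^2 + 1.
Coefficients of the second fundamental form: L = 0, M = 4/sqrt(16*u^2 + 16*v^2 + 1), N = 0.
Assemble K = (LN − M²)/(EG − F²) = -16/(256*u^4 + 512*u^2*v^2 + 32*u^2 + 256*v^4 + 32*v^2 + 1). At (u, v) = (5, 3/2): K = -16/190969.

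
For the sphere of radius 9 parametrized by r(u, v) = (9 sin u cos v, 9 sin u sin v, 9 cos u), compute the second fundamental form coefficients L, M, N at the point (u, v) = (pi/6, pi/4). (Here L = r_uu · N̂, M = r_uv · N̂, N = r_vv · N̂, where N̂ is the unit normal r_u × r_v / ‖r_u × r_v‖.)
L = -9;  M = 0;  N = -9/4

Compute the unit normal N̂(u, v) = (sin(u)^2*cos(v)/Abs(sin(u)), sin(u)^2*sin(v)/Abs(sin(u)), sin(2*u)/(2*Abs(sin(u)))), and the second partials r_uu, r_uv, r_vv. Take dot products:
  L(u, v) = r_uu · N̂ = -9*sin(u)/Abs(sin(u)),
  M(u, v) = r_uv · N̂ = 0,
  N(u, v) = r_vv · N̂ = -9*sin(u)^3/Abs(sin(u)).
Evaluating at (u, v) = (pi/6, pi/4):
  L = -9, M = 0, N = -9/4.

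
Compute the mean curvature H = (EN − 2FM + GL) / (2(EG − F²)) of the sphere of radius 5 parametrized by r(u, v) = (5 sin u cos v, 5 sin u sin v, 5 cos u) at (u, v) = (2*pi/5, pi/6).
H = -1/5

With E = 25, F = 0, G = 25*sin(u)^2, L = -5*sin(u)/Abs(sin(u)), M = 0, N = -5*sin(u)^3/Abs(sin(u)), assemble
  H = (EN − 2FM + GL) / (2(EG − F²)) = -sin(u)/(5*Abs(sin(u))).
At (u, v) = (2*pi/5, pi/6): H = -1/5.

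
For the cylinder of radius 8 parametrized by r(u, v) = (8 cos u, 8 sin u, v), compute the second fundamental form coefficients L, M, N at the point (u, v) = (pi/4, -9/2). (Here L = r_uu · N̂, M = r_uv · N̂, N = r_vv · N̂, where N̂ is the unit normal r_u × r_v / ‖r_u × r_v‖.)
L = -8;  M = 0;  N = 0

Compute the unit normal N̂(u, v) = (cos(u), sin(u), 0), and the second partials r_uu, r_uv, r_vv. Take dot products:
  L(u, v) = r_uu · N̂ = -8,
  M(u, v) = r_uv · N̂ = 0,
  N(u, v) = r_vv · N̂ = 0.
Evaluating at (u, v) = (pi/4, -9/2):
  L = -8, M = 0, N = 0.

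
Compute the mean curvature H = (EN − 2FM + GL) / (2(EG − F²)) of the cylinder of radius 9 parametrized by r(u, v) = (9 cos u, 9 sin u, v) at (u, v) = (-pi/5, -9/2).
H = -1/18

With E = 81, F = 0, G = 1, L = -9, M = 0, N = 0, assemble
  H = (EN − 2FM + GL) / (2(EG − F²)) = -1/18.
At (u, v) = (-pi/5, -9/2): H = -1/18.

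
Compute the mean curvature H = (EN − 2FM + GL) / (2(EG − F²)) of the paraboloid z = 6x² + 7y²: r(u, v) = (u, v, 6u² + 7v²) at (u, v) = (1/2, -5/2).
H = 7615*sqrt(1262)/1592644

With E = 144*u^2 + 1, F = 168*u*v, G = 196*v^2 + 1, L = 12/sqrt(144*u^2 + 196*v^2 + 1), M = 0, N = 14/sqrt(144*u^2 + 196*v^2 + 1), assemble
  H = (EN − 2FM + GL) / (2(EG − F²)) = (1008*u^2 + 1176*v^2 + 13)/(144*u^2 + 196*v^2 + 1)^(3/2).
At (u, v) = (1/2, -5/2): H = 7615*sqrt(1262)/1592644.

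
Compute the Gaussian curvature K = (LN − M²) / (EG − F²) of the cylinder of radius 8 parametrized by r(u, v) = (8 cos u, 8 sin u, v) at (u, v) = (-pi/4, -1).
K = 0

Coefficients of the first fundamental form: E = 64, F = 0, G = 1.
Coefficients of the second fundamental form: L = -8, M = 0, N = 0.
Assemble K = (LN − M²)/(EG − F²) = 0. At (u, v) = (-pi/4, -1): K = 0.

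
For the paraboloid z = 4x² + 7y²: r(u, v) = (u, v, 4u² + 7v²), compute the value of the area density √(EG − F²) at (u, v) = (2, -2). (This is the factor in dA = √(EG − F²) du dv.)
√(EG − F²)|_{(2, -2)} = sqrt(1041)

E = 64*u^2 + 1, F = 112*u*v, G = 196*v^2 + 1, so EG − F² = 64*u^2 + 196*v^2 + 1. Taking the positive square root: √(EG − F²) = sqrt(64*u^2 + 196*v^2 + 1). At (u, v) = (2, -2): sqrt(1041).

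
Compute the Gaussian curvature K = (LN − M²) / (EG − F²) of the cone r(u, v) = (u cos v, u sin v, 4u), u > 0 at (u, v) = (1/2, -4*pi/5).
K = 0

Coefficients of the first fundamental form: E = 17, F = 0, G = u^2.
Coefficients of the second fundamental form: L = 0, M = 0, N = 4*sqrt(17)*u^2/(17*Abs(u)).
Assemble K = (LN − M²)/(EG − F²) = 0. At (u, v) = (1/2, -4*pi/5): K = 0.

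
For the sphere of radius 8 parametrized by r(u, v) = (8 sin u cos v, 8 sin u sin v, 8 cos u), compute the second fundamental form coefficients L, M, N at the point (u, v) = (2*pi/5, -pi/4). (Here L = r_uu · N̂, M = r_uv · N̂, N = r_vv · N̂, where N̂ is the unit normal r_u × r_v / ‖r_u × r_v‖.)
L = -8;  M = 0;  N = -5 - sqrt(5)

Compute the unit normal N̂(u, v) = (sin(u)^2*cos(v)/Abs(sin(u)), sin(u)^2*sin(v)/Abs(sin(u)), sin(2*u)/(2*Abs(sin(u)))), and the second partials r_uu, r_uv, r_vv. Take dot products:
  L(u, v) = r_uu · N̂ = -8*sin(u)/Abs(sin(u)),
  M(u, v) = r_uv · N̂ = 0,
  N(u, v) = r_vv · N̂ = -8*sin(u)^3/Abs(sin(u)).
Evaluating at (u, v) = (2*pi/5, -pi/4):
  L = -8, M = 0, N = -5 - sqrt(5).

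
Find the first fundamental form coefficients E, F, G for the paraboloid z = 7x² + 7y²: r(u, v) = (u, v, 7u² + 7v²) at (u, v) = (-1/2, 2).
E = 50;  F = -196;  G = 785

Partials: r_u = (1, 0, 14*u), r_v = (0, 1, 14*v). As functions of (u, v):
  E = r_u · r_u = 196*u^2 + 1,
  F = r_u · r_v = 196*u*v,
  G = r_v · r_v = 196*v^2 + 1.
Evaluating at (u, v) = (-1/2, 2): E = 50, F = -196, G = 785.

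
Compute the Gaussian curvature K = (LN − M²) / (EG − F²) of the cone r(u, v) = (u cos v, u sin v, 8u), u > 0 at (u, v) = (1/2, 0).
K = 0

Coefficients of the first fundamental form: E = 65, F = 0, G = u^2.
Coefficients of the second fundamental form: L = 0, M = 0, N = 8*sqrt(65)*u^2/(65*Abs(u)).
Assemble K = (LN − M²)/(EG − F²) = 0. At (u, v) = (1/2, 0): K = 0.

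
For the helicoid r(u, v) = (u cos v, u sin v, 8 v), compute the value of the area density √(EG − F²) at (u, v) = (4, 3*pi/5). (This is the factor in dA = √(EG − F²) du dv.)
√(EG − F²)|_{(4, 3*pi/5)} = 4*sqrt(5)

E = 1, F = 0, G = u^2 + 64, so EG − F² = u^2 + 64. Taking the positive square root: √(EG − F²) = sqrt(u^2 + 64). At (u, v) = (4, 3*pi/5): 4*sqrt(5).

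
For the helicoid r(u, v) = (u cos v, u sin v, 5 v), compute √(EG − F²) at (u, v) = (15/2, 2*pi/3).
√(EG − F²)|_{(15/2, 2*pi/3)} = 5*sqrt(13)/2

E = 1, F = 0, G = u^2 + 25; EG − F² = u^2 + 25; √(EG − F²) = sqrt(u^2 + 25). At the given point: 5*sqrt(13)/2.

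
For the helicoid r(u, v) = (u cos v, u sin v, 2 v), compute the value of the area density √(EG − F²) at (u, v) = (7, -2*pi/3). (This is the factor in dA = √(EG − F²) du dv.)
√(EG − F²)|_{(7, -2*pi/3)} = sqrt(53)

E = 1, F = 0, G = u^2 + 4, so EG − F² = u^2 + 4. Taking the positive square root: √(EG − F²) = sqrt(u^2 + 4). At (u, v) = (7, -2*pi/3): sqrt(53).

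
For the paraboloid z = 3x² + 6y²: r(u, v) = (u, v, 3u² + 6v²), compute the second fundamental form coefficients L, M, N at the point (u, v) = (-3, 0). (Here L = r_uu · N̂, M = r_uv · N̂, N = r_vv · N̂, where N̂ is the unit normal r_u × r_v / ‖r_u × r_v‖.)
L = 6*sqrt(13)/65;  M = 0;  N = 12*sqrt(13)/65

Compute the unit normal N̂(u, v) = (-6*u/sqrt(36*u^2 + 144*v^2 + 1), -12*v/sqrt(36*u^2 + 144*v^2 + 1), 1/sqrt(36*u^2 + 144*v^2 + 1)), and the second partials r_uu, r_uv, r_vv. Take dot products:
  L(u, v) = r_uu · N̂ = 6/sqrt(36*u^2 + 144*v^2 + 1),
  M(u, v) = r_uv · N̂ = 0,
  N(u, v) = r_vv · N̂ = 12/sqrt(36*u^2 + 144*v^2 + 1).
Evaluating at (u, v) = (-3, 0):
  L = 6*sqrt(13)/65, M = 0, N = 12*sqrt(13)/65.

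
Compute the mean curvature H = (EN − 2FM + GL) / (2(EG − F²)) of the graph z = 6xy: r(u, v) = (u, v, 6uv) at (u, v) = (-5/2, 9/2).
H = 486*sqrt(955)/182405

With E = 36*v^2 + 1, F = 36*u*v, G = 36*u^2 + 1, L = 0, M = 6/sqrt(36*u^2 + 36*v^2 + 1), N = 0, assemble
  H = (EN − 2FM + GL) / (2(EG − F²)) = -216*u*v/(36*u^2 + 36*v^2 + 1)^(3/2).
At (u, v) = (-5/2, 9/2): H = 486*sqrt(955)/182405.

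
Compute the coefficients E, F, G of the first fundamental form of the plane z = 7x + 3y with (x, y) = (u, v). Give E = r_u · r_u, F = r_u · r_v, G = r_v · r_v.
E = 50;  F = 21;  G = 10

Compute partials: r_u = (1, 0, 7), r_v = (0, 1, 3). Then
  E = r_u · r_u = 50,
  F = r_u · r_v = 21,
  G = r_v · r_v = 10.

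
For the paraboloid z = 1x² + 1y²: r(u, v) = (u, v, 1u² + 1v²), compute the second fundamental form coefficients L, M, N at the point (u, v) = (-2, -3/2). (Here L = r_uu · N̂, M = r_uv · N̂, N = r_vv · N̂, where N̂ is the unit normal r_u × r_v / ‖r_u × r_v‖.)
L = sqrt(26)/13;  M = 0;  N = sqrt(26)/13

Compute the unit normal N̂(u, v) = (-2*u/sqrt(4*u^2 + 4*v^2 + 1), -2*v/sqrt(4*u^2 + 4*v^2 + 1), 1/sqrt(4*u^2 + 4*v^2 + 1)), and the second partials r_uu, r_uv, r_vv. Take dot products:
  L(u, v) = r_uu · N̂ = 2/sqrt(4*u^2 + 4*v^2 + 1),
  M(u, v) = r_uv · N̂ = 0,
  N(u, v) = r_vv · N̂ = 2/sqrt(4*u^2 + 4*v^2 + 1).
Evaluating at (u, v) = (-2, -3/2):
  L = sqrt(26)/13, M = 0, N = sqrt(26)/13.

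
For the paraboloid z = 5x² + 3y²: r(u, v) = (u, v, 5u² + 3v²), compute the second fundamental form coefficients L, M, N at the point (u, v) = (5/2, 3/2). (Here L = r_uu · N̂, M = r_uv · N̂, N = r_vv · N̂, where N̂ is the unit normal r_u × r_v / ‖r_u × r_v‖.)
L = 10*sqrt(707)/707;  M = 0;  N = 6*sqrt(707)/707

Compute the unit normal N̂(u, v) = (-10*u/sqrt(100*u^2 + 36*v^2 + 1), -6*v/sqrt(100*u^2 + 36*v^2 + 1), 1/sqrt(100*u^2 + 36*v^2 + 1)), and the second partials r_uu, r_uv, r_vv. Take dot products:
  L(u, v) = r_uu · N̂ = 10/sqrt(100*u^2 + 36*v^2 + 1),
  M(u, v) = r_uv · N̂ = 0,
  N(u, v) = r_vv · N̂ = 6/sqrt(100*u^2 + 36*v^2 + 1).
Evaluating at (u, v) = (5/2, 3/2):
  L = 10*sqrt(707)/707, M = 0, N = 6*sqrt(707)/707.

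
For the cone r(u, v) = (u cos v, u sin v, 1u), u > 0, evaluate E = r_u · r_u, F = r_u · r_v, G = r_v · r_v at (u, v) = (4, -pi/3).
E = 2;  F = 0;  G = 16

Partials: r_u = (cos(v), sin(v), 1), r_v = (-u*sin(v), u*cos(v), 0). As functions of (u, v):
  E = r_u · r_u = 2,
  F = r_u · r_v = 0,
  G = r_v · r_v = u^2.
Evaluating at (u, v) = (4, -pi/3): E = 2, F = 0, G = 16.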